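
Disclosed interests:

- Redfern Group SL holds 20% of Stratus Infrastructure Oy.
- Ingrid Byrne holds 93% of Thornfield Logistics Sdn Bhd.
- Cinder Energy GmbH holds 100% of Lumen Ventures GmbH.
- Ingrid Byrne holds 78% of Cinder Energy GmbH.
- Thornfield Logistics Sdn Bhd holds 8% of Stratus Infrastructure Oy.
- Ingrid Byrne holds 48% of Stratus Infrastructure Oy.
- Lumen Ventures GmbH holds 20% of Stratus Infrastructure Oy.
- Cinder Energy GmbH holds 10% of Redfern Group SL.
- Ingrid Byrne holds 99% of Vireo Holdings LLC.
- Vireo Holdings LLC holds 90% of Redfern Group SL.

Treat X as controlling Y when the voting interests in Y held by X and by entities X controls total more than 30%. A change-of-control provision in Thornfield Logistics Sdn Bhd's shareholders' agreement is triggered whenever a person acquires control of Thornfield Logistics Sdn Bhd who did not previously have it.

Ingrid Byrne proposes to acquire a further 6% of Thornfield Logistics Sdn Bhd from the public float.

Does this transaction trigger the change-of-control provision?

No

The purchase changes only Ingrid's holdings, so Ingrid is the only person who could newly come to control Thornfield.
Ingrid holds 93% of Thornfield, so Ingrid controls Thornfield.
So Ingrid already controls Thornfield before the transaction.
After the purchase, Ingrid's direct stake in Thornfield rises to 93% + 6% = 99%.
Ingrid controlled Thornfield already, so this is not a new person acquiring control; every other person's position is unchanged or reduced.
No new person acquires control, so the clause is not triggered.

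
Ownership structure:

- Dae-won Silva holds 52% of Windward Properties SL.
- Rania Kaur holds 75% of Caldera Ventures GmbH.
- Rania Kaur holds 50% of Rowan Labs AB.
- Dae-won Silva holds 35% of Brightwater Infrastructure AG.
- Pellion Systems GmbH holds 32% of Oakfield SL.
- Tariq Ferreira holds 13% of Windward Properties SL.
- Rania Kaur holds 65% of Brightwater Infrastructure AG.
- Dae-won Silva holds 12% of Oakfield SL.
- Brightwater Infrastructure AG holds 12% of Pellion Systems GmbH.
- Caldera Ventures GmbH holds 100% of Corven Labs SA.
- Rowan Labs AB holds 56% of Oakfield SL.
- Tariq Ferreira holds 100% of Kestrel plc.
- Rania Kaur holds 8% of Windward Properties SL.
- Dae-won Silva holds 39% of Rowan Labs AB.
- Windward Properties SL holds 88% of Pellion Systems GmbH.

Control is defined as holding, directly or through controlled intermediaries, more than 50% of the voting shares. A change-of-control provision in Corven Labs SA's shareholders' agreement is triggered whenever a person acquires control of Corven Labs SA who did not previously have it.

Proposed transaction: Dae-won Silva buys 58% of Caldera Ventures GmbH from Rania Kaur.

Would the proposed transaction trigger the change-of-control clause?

The purchase adds only to Dae-won's holdings (Rania's stake shrinks), so Dae-won is the only person who could newly come to control Corven.
Dae-won holds 52% of Windward, so Dae-won controls Windward.
Windward holds 88% of Pellion, so Dae-won controls Pellion.
Neither Dae-won nor any entity Dae-won controls holds any voting interest in Corven.
So before the transaction, Dae-won does not control Corven.
After the purchase, Dae-won holds 58% of Caldera directly, and Rania's stake falls to 17%.
Dae-won holds 58% of Caldera, so Dae-won controls Caldera.
Caldera holds 100% of Corven, so Dae-won controls Corven.
Dae-won did not control Corven before and does after, so the clause is triggered.

Yes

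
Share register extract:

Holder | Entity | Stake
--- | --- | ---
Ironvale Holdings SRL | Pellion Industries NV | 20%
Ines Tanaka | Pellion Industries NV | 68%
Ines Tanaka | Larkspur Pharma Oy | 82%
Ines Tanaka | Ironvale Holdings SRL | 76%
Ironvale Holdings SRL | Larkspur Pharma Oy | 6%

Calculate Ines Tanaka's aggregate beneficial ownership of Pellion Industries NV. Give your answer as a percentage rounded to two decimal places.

Ines reaches Pellion along 2 paths.
Direct stake: 68% = 68%.
Via Ironvale: 76% × 20% = 15.2%.
Total: 68% + 15.2% = 83.2%.
Rounded: 83.20%.

83.20%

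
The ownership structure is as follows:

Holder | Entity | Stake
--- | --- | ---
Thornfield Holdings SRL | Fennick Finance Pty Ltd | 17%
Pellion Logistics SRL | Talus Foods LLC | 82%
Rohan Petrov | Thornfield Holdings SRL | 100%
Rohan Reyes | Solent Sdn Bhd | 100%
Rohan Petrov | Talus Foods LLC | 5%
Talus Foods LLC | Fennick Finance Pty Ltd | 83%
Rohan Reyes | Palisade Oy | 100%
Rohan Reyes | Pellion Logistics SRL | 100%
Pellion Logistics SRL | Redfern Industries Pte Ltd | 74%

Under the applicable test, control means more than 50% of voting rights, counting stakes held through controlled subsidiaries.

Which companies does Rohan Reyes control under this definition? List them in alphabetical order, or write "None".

Rohan Reyes holds 100% of Pellion, so Rohan Reyes controls Pellion.
Rohan Reyes holds 100% of Solent, so Rohan Reyes controls Solent.
Rohan Reyes holds 100% of Palisade, so Rohan Reyes controls Palisade.
Pellion holds 74% of Redfern, so Rohan Reyes controls Redfern.
Pellion holds 82% of Talus, so Rohan Reyes controls Talus.
Talus holds 83% of Fennick, so Rohan Reyes controls Fennick.
No other company's threshold is met.

Fennick Finance Pty Ltd, Palisade Oy, Pellion Logistics SRL, Redfern Industries Pte Ltd, Solent Sdn Bhd, Talus Foods LLC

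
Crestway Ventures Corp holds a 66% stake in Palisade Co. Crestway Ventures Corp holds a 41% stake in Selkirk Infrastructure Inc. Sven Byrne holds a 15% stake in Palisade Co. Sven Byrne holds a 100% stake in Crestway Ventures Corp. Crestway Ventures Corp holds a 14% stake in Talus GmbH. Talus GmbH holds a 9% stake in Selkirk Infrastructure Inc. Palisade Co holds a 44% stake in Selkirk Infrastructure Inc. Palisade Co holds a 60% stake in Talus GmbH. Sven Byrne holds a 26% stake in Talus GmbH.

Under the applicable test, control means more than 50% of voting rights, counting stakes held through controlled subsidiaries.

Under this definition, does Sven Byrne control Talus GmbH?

Sven holds 100% of Crestway, so Sven controls Crestway.
Sven and Crestway together hold 15% + 66% = 81% of Palisade, so Sven controls Palisade.
Sven and Palisade and Crestway together hold 26% + 60% + 14% = 100% of Talus, so Sven controls Talus.

Yes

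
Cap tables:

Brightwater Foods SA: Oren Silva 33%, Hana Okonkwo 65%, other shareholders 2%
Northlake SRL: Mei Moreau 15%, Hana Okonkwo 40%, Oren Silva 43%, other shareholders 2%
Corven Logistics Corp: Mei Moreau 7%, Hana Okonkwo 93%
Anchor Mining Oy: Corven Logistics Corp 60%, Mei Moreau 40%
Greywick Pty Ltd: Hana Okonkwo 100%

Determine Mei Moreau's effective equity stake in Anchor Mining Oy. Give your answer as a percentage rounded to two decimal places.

44.20%

Mei reaches Anchor along 2 paths.
Via Corven: 7% × 60% = 4.2%.
Direct stake: 40% = 40%.
Total: 4.2% + 40% = 44.2%.
Rounded: 44.20%.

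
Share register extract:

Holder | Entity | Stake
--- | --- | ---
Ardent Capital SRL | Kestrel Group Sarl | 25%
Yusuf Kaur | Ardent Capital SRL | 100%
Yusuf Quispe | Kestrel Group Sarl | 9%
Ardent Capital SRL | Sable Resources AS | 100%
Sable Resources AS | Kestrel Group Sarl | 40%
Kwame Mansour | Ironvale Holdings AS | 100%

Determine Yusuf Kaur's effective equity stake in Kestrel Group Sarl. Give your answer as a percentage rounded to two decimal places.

65.00%

Yusuf Kaur reaches Kestrel along 2 paths.
Via Ardent: 100% × 25% = 25%.
Via Ardent → Sable: 100% × 100% × 40% = 40%.
Total: 25% + 40% = 65%.
Rounded: 65.00%.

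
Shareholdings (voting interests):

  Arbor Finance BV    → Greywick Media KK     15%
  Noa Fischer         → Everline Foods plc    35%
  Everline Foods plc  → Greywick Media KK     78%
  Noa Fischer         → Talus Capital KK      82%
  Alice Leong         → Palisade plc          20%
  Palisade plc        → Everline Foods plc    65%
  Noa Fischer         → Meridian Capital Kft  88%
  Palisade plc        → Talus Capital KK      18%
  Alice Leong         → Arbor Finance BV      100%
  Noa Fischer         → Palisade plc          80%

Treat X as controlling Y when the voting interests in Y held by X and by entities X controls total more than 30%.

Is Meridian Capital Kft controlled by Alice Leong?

No

Alice holds 100% of Arbor, so Alice controls Arbor.
Neither Alice nor any entity Alice controls holds any voting interest in Meridian.
So Alice does not control Meridian.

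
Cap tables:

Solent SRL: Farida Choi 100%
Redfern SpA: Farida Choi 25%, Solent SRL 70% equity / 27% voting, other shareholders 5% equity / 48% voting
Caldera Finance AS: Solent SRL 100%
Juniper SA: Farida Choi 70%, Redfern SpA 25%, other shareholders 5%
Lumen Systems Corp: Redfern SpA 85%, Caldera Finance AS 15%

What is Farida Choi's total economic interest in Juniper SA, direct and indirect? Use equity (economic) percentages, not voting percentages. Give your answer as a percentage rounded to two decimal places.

Farida reaches Juniper along 3 paths.
Direct stake: 70% = 70%.
Via Redfern: 25% × 25% = 6.25%.
Via Solent → Redfern: 100% × 70% × 25% = 17.5%.
Total: 70% + 6.25% + 17.5% = 93.75%.

93.75%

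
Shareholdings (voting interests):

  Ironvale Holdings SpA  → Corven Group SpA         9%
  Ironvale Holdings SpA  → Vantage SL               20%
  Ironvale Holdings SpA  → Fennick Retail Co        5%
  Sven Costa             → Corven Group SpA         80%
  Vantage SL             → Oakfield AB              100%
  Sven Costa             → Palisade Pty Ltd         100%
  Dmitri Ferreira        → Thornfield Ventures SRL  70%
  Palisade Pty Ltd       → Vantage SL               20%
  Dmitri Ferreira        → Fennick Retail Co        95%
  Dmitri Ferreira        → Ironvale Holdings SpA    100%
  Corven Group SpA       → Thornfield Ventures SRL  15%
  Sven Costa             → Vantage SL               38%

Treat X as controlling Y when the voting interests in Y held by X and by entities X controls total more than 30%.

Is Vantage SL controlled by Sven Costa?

Yes

Sven holds 100% of Palisade, so Sven controls Palisade.
Sven and Palisade together hold 38% + 20% = 58% of Vantage, so Sven controls Vantage.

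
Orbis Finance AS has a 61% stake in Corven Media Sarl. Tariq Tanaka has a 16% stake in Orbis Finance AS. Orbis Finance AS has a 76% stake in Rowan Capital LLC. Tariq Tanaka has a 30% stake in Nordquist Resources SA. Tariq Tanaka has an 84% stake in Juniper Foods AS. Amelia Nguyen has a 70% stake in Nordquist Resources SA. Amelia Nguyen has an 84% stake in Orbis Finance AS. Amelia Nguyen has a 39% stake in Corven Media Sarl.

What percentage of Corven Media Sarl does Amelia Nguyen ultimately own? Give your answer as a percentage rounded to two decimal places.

Amelia reaches Corven along 2 paths.
Via Orbis: 84% × 61% = 51.24%.
Direct stake: 39% = 39%.
Total: 51.24% + 39% = 90.24%.

90.24%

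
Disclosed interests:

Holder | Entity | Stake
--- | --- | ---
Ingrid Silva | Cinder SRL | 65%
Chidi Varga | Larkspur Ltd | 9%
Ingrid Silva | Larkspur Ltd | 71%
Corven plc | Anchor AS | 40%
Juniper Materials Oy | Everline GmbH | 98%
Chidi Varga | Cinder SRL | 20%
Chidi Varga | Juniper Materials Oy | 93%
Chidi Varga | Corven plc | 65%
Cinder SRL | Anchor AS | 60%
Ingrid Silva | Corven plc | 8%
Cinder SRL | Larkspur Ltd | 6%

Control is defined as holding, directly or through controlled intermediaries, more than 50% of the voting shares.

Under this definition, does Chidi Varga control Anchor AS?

No

Chidi holds 65% of Corven, so Chidi controls Corven.
Chidi holds 93% of Juniper, so Chidi controls Juniper.
Juniper holds 98% of Everline, so Chidi controls Everline.
In Anchor, Chidi's side holds only 40%, not > 50%.
So Chidi does not control Anchor.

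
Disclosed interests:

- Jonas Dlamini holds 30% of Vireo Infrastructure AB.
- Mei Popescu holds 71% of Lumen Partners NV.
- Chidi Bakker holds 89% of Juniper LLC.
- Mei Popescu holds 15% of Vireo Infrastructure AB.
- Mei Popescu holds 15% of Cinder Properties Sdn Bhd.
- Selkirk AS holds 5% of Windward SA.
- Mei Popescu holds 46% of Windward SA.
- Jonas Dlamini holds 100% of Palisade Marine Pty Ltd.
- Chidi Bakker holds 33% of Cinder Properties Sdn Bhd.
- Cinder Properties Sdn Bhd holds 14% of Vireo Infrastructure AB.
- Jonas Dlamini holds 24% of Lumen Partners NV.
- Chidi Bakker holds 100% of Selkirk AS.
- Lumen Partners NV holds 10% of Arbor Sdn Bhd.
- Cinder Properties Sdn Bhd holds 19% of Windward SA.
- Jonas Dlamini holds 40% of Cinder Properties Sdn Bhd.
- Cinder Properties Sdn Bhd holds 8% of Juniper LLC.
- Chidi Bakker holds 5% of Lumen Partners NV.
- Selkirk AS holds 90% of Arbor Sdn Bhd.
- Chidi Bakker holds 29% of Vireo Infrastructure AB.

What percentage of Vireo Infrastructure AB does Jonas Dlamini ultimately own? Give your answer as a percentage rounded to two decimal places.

Jonas reaches Vireo along 2 paths.
Via Cinder: 40% × 14% = 5.6%.
Direct stake: 30% = 30%.
Total: 5.6% + 30% = 35.6%.
Rounded: 35.60%.

35.60%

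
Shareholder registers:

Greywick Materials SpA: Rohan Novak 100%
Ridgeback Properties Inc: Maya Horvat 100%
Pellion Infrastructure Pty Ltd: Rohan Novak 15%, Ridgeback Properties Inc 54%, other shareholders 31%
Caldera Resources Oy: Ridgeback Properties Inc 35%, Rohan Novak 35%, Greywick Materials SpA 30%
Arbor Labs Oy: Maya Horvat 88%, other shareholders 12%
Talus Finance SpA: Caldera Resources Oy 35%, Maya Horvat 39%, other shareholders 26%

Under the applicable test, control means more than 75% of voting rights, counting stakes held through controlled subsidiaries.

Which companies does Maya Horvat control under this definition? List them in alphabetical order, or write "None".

Maya holds 100% of Ridgeback, so Maya controls Ridgeback.
Maya holds 88% of Arbor, so Maya controls Arbor.
No other company's threshold is met.

Arbor Labs Oy, Ridgeback Properties Inc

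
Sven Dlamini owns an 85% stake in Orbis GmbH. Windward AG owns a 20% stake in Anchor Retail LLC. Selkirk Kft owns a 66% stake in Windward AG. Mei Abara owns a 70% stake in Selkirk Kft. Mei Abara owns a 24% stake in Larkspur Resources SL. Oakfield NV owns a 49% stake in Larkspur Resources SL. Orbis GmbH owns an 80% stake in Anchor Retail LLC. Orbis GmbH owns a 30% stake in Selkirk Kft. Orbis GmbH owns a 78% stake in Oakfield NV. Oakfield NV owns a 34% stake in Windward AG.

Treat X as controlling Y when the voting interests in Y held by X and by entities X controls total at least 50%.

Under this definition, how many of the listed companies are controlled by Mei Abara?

Mei holds 70% of Selkirk, so Mei controls Selkirk.
Selkirk holds 66% of Windward, so Mei controls Windward.
No other company's threshold is met.
Mei controls 2 companies.

2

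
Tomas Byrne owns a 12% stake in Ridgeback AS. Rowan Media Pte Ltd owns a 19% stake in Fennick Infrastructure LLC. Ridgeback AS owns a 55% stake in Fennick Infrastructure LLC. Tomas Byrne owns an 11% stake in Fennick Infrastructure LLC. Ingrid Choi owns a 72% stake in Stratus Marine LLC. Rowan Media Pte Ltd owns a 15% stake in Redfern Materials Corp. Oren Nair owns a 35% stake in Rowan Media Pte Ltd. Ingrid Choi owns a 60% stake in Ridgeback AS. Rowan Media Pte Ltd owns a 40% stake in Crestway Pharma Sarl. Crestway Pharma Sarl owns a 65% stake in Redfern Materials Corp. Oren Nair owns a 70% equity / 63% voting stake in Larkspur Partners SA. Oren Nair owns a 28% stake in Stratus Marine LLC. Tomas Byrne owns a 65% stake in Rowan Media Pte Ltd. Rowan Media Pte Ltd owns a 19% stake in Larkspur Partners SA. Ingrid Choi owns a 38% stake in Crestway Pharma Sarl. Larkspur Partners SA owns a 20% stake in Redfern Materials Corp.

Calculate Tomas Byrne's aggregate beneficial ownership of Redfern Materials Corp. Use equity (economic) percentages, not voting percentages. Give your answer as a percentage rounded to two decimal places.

Tomas reaches Redfern along 3 paths.
Via Rowan → Larkspur: 65% × 19% × 20% = 2.47%.
Via Rowan: 65% × 15% = 9.75%.
Via Rowan → Crestway: 65% × 40% × 65% = 16.9%.
Total: 2.47% + 9.75% + 16.9% = 29.12%.

29.12%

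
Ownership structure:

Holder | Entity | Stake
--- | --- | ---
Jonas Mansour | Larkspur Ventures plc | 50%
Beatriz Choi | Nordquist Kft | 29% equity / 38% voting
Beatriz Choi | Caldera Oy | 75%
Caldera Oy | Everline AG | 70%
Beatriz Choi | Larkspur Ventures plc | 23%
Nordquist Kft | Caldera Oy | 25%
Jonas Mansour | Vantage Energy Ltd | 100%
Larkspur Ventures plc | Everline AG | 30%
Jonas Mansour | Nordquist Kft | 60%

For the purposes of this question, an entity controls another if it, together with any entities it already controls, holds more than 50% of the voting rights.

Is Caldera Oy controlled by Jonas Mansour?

Jonas holds 60% of Nordquist, so Jonas controls Nordquist.
Jonas holds 100% of Vantage, so Jonas controls Vantage.
In Caldera, Jonas's side holds only 25%, not > 50%.
So Jonas does not control Caldera.

No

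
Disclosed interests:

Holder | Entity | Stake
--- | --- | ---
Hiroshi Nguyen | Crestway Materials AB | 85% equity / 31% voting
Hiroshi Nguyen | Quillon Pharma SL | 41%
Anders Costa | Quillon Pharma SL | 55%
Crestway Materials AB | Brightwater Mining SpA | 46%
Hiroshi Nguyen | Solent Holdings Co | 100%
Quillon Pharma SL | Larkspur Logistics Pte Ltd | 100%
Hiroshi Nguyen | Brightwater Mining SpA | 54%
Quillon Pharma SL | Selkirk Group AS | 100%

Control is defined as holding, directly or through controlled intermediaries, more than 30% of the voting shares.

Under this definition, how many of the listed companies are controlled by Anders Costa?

Anders holds 55% of Quillon, so Anders controls Quillon.
Quillon holds 100% of Larkspur, so Anders controls Larkspur.
Quillon holds 100% of Selkirk, so Anders controls Selkirk.
No other company's threshold is met.
Anders controls 3 companies.

3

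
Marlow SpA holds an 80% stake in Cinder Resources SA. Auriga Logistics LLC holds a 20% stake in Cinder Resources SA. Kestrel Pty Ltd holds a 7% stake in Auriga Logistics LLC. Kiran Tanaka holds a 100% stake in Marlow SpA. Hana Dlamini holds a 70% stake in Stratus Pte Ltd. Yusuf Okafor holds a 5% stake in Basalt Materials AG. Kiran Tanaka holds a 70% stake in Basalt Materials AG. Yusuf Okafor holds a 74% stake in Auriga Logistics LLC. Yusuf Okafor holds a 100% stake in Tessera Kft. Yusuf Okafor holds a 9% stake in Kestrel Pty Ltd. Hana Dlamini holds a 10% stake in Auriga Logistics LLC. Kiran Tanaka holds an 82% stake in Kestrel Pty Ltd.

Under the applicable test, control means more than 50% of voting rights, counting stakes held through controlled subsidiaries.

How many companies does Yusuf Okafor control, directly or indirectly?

Yusuf holds 74% of Auriga, so Yusuf controls Auriga.
Yusuf holds 100% of Tessera, so Yusuf controls Tessera.
No other company's threshold is met.
Yusuf controls 2 companies.

2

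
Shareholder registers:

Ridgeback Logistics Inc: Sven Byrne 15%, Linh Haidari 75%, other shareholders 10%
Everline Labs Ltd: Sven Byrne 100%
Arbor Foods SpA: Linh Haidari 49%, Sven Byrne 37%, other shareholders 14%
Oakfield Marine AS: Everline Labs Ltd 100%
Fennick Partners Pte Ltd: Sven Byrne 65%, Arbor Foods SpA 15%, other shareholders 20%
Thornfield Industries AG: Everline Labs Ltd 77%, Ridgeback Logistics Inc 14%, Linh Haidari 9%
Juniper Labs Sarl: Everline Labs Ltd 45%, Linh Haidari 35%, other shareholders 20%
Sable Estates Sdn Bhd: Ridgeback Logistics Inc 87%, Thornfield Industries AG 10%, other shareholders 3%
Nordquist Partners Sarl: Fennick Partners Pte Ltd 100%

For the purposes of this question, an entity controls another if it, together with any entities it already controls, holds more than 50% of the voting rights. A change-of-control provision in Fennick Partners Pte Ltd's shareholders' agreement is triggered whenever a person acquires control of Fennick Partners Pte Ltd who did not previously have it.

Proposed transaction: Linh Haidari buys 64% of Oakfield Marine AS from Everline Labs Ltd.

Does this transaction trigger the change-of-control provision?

No

The purchase adds only to Linh's holdings (Everline's stake shrinks), so Linh is the only person who could newly come to control Fennick.
Linh holds 75% of Ridgeback, so Linh controls Ridgeback.
Ridgeback holds 87% of Sable, so Linh controls Sable.
Neither Linh nor any entity Linh controls holds any voting interest in Fennick.
So before the transaction, Linh does not control Fennick.
After the purchase, Linh holds 64% of Oakfield directly, and Everline's stake falls to 36%.
Linh holds 64% of Oakfield, so Linh controls Oakfield.
After the transaction, neither Linh nor any entity Linh controls holds a voting interest in Fennick, so Linh still does not control it.
No new person acquires control, so the clause is not triggered.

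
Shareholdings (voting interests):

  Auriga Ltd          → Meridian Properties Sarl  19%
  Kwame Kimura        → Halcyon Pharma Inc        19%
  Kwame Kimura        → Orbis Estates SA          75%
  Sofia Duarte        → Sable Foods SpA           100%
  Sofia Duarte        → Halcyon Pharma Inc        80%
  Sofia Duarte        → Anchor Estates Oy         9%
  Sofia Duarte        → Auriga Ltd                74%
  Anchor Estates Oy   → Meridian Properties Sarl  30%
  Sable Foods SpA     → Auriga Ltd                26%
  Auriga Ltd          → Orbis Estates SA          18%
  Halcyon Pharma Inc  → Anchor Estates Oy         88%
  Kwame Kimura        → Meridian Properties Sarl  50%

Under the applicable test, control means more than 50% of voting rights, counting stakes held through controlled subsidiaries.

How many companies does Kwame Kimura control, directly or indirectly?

Kwame holds 75% of Orbis, so Kwame controls Orbis.
No other company's threshold is met.
Kwame controls 1 company.

1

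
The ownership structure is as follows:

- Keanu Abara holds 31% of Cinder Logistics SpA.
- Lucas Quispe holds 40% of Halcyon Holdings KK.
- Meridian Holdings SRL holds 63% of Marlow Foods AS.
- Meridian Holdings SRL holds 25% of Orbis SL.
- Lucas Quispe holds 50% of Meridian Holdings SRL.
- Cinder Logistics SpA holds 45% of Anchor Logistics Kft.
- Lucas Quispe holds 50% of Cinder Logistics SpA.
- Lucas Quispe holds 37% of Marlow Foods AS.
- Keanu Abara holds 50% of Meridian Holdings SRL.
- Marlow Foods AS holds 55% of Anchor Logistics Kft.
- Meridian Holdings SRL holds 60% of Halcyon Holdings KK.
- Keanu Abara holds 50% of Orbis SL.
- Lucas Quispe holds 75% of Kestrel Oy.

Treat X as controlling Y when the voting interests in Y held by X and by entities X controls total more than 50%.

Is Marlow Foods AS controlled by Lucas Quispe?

Lucas holds 75% of Kestrel, so Lucas controls Kestrel.
In Marlow, Lucas's side holds only 37%, not > 50%.
So Lucas does not control Marlow.

No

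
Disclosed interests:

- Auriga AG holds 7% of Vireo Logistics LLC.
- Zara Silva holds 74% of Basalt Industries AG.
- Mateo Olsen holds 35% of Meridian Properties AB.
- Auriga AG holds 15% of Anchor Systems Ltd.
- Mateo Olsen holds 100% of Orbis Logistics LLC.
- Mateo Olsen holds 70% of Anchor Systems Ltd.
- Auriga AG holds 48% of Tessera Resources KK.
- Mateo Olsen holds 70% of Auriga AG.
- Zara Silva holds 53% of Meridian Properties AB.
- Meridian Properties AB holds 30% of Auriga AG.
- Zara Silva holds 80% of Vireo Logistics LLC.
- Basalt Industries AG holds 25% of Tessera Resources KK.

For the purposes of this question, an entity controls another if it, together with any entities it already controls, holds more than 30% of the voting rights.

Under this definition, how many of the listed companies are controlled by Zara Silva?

Zara holds 53% of Meridian, so Zara controls Meridian.
Zara holds 74% of Basalt, so Zara controls Basalt.
Zara holds 80% of Vireo, so Zara controls Vireo.
No other company's threshold is met.
Zara controls 3 companies.

3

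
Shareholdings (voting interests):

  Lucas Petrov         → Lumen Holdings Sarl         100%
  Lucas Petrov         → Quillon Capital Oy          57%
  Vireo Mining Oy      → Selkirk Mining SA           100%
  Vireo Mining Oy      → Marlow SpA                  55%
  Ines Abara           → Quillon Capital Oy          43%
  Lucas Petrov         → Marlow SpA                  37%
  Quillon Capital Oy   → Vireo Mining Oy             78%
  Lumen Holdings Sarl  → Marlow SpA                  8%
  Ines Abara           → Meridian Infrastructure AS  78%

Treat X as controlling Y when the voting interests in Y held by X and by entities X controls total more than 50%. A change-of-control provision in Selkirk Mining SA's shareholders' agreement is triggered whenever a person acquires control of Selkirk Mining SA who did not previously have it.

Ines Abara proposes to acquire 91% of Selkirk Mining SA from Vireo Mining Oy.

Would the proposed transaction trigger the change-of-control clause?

Yes

The purchase adds only to Ines's holdings (Vireo's stake shrinks), so Ines is the only person who could newly come to control Selkirk.
Ines holds 78% of Meridian, so Ines controls Meridian.
Neither Ines nor any entity Ines controls holds any voting interest in Selkirk.
So before the transaction, Ines does not control Selkirk.
After the purchase, Ines holds 91% of Selkirk directly, and Vireo's stake falls to 9%.
Ines holds 91% of Selkirk, so Ines controls Selkirk.
Ines did not control Selkirk before and does after, so the clause is triggered.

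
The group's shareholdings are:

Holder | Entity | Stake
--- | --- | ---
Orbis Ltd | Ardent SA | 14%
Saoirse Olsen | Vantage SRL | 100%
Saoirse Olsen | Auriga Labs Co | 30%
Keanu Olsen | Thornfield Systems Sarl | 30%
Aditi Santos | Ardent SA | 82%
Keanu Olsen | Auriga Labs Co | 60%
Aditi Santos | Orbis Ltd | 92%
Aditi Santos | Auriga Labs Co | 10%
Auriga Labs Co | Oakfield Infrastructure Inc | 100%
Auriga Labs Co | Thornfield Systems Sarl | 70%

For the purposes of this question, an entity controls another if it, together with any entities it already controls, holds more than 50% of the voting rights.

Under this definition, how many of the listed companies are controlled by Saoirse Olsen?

1

Saoirse holds 100% of Vantage, so Saoirse controls Vantage.
No other company's threshold is met.
Saoirse controls 1 company.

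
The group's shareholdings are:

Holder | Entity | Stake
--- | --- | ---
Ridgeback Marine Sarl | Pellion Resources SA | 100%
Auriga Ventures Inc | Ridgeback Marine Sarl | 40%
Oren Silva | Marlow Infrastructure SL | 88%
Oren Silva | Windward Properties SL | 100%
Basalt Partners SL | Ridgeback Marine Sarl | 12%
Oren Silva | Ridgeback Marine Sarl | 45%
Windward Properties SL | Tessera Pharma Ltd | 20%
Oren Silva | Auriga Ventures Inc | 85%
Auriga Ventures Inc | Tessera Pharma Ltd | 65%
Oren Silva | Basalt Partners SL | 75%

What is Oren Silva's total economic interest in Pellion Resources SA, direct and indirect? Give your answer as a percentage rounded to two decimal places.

Oren reaches Pellion along 3 paths.
Via Auriga → Ridgeback: 85% × 40% × 100% = 34%.
Via Ridgeback: 45% × 100% = 45%.
Via Basalt → Ridgeback: 75% × 12% × 100% = 9%.
Total: 34% + 45% + 9% = 88%.
Rounded: 88.00%.

88.00%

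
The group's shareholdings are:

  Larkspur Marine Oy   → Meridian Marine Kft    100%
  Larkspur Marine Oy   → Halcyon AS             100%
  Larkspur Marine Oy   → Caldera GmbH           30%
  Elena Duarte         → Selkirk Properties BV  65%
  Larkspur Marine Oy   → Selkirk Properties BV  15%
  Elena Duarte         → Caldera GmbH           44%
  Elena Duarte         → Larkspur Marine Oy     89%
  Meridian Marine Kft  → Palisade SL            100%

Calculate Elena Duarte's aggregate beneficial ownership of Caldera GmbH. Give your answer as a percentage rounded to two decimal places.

Elena reaches Caldera along 2 paths.
Direct stake: 44% = 44%.
Via Larkspur: 89% × 30% = 26.7%.
Total: 44% + 26.7% = 70.7%.
Rounded: 70.70%.

70.70%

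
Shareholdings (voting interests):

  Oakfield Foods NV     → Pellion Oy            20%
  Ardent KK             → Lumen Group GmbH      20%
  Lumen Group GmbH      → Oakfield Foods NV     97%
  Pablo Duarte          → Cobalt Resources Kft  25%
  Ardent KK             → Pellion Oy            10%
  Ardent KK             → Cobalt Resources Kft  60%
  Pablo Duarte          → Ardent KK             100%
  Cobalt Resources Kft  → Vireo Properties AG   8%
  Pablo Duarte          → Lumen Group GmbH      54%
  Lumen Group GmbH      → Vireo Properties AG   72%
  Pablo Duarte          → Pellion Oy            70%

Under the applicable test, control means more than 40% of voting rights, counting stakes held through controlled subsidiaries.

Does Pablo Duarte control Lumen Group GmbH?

Yes

Pablo holds 100% of Ardent, so Pablo controls Ardent.
Pablo and Ardent together hold 54% + 20% = 74% of Lumen, so Pablo controls Lumen.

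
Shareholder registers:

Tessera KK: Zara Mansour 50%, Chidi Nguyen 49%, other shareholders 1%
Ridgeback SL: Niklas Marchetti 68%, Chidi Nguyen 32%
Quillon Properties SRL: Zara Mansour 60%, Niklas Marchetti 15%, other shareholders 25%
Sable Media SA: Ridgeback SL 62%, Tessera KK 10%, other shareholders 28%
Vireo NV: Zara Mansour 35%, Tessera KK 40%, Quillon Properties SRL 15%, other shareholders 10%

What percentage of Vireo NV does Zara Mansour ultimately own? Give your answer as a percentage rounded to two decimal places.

Zara reaches Vireo along 3 paths.
Direct stake: 35% = 35%.
Via Tessera: 50% × 40% = 20%.
Via Quillon: 60% × 15% = 9%.
Total: 35% + 20% + 9% = 64%.
Rounded: 64.00%.

64.00%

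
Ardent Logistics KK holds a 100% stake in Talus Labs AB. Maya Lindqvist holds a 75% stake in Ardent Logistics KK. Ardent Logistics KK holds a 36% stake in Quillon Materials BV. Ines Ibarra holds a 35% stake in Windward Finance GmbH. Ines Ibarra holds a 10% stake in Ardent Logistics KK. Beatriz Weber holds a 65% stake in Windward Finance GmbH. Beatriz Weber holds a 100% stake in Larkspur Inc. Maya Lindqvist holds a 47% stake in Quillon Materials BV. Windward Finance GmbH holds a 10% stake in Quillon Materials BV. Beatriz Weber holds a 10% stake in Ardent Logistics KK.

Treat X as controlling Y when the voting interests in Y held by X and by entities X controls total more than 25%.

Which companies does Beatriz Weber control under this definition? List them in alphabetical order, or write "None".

Larkspur Inc, Windward Finance GmbH

Beatriz holds 100% of Larkspur, so Beatriz controls Larkspur.
Beatriz holds 65% of Windward, so Beatriz controls Windward.
No other company's threshold is met.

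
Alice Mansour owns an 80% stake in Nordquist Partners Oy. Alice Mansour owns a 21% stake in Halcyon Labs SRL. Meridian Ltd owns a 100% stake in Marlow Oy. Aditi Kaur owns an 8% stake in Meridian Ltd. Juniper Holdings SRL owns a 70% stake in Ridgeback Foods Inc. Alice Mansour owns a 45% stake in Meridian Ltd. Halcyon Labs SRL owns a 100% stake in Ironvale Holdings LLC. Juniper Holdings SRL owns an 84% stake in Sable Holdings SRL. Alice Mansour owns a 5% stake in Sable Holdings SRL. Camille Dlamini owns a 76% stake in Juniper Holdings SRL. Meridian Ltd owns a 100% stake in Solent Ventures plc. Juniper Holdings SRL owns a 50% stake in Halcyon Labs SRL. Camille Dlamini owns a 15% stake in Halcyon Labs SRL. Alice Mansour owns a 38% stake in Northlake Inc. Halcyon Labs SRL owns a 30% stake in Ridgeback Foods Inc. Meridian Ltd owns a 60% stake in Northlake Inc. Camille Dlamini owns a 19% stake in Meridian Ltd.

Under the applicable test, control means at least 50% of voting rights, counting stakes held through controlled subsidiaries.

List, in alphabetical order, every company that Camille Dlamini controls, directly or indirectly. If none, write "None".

Halcyon Labs SRL, Ironvale Holdings LLC, Juniper Holdings SRL, Ridgeback Foods Inc, Sable Holdings SRL

Camille holds 76% of Juniper, so Camille controls Juniper.
Camille and Juniper together hold 15% + 50% = 65% of Halcyon, so Camille controls Halcyon.
Halcyon and Juniper together hold 30% + 70% = 100% of Ridgeback, so Camille controls Ridgeback.
Juniper holds 84% of Sable, so Camille controls Sable.
Halcyon holds 100% of Ironvale, so Camille controls Ironvale.
No other company's threshold is met.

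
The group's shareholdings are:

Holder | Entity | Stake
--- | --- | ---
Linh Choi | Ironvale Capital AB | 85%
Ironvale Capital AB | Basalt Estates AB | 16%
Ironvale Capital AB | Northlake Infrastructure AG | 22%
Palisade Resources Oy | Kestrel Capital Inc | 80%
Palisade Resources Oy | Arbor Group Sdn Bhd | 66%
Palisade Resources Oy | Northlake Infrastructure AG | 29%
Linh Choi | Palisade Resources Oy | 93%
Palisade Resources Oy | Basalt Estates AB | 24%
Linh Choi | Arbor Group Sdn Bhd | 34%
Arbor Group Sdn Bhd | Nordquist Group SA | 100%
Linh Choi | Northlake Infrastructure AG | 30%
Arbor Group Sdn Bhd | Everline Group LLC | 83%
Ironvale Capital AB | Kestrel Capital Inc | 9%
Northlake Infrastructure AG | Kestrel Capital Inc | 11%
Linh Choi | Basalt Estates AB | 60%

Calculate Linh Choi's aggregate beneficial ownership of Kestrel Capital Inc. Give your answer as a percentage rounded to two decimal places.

Linh reaches Kestrel along 5 paths.
Via Palisade: 93% × 80% = 74.4%.
Via Palisade → Northlake: 93% × 29% × 11% = 2.9667%.
Via Northlake: 30% × 11% = 3.3%.
Via Ironvale → Northlake: 85% × 22% × 11% = 2.057%.
Via Ironvale: 85% × 9% = 7.65%.
Total: 74.4% + 2.9667% + 3.3% + 2.057% + 7.65% = 90.3737%.
Rounded: 90.37%.

90.37%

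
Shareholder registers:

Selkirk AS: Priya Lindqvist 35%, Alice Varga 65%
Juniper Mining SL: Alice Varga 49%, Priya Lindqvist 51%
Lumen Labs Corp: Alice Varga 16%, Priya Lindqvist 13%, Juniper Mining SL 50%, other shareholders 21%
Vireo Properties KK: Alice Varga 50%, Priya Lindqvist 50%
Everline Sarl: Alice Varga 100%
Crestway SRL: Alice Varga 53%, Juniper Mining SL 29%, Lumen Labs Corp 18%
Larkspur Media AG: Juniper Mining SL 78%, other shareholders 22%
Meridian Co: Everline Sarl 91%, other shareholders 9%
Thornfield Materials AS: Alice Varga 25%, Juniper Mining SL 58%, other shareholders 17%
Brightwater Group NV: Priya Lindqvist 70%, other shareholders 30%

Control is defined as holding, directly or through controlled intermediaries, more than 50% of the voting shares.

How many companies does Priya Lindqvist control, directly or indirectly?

5

Priya holds 51% of Juniper, so Priya controls Juniper.
Priya and Juniper together hold 13% + 50% = 63% of Lumen, so Priya controls Lumen.
Juniper holds 78% of Larkspur, so Priya controls Larkspur.
Juniper holds 58% of Thornfield, so Priya controls Thornfield.
Priya holds 70% of Brightwater, so Priya controls Brightwater.
No other company's threshold is met.
Priya controls 5 companies.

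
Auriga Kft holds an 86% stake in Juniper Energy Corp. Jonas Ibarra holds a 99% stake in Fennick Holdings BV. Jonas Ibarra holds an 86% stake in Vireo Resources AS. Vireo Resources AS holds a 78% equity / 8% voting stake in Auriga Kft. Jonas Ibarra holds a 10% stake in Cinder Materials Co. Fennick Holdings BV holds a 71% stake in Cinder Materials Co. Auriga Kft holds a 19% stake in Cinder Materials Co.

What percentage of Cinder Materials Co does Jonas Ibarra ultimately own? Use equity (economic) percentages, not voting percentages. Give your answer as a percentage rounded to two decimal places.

93.04%

Jonas reaches Cinder along 3 paths.
Direct stake: 10% = 10%.
Via Vireo → Auriga: 86% × 78% × 19% = 12.7452%.
Via Fennick: 99% × 71% = 70.29%.
Total: 10% + 12.7452% + 70.29% = 93.0352%.
Rounded: 93.04%.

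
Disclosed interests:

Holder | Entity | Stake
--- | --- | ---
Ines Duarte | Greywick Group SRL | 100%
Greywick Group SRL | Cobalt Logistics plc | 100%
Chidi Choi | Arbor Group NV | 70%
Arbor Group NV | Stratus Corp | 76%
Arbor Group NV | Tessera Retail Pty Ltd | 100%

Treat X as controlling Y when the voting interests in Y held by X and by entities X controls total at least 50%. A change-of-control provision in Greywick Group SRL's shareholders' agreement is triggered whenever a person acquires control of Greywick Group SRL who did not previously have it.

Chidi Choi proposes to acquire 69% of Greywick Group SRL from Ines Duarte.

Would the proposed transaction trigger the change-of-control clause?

The purchase adds only to Chidi's holdings (Ines's stake shrinks), so Chidi is the only person who could newly come to control Greywick.
Chidi holds 70% of Arbor, so Chidi controls Arbor.
Arbor holds 100% of Tessera, so Chidi controls Tessera.
Arbor holds 76% of Stratus, so Chidi controls Stratus.
Neither Chidi nor any entity Chidi controls holds any voting interest in Greywick.
So before the transaction, Chidi does not control Greywick.
After the purchase, Chidi holds 69% of Greywick directly, and Ines's stake falls to 31%.
Chidi holds 69% of Greywick, so Chidi controls Greywick.
Chidi did not control Greywick before and does after, so the clause is triggered.

Yes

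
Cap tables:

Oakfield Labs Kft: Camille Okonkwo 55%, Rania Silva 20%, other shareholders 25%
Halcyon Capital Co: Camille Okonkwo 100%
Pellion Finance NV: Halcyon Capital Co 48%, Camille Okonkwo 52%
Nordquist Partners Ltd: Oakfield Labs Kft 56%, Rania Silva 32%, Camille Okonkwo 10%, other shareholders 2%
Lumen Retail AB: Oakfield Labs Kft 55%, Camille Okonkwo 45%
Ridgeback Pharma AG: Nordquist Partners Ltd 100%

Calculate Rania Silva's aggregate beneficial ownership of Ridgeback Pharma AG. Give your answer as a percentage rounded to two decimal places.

Rania reaches Ridgeback along 2 paths.
Via Oakfield → Nordquist: 20% × 56% × 100% = 11.2%.
Via Nordquist: 32% × 100% = 32%.
Total: 11.2% + 32% = 43.2%.
Rounded: 43.20%.

43.20%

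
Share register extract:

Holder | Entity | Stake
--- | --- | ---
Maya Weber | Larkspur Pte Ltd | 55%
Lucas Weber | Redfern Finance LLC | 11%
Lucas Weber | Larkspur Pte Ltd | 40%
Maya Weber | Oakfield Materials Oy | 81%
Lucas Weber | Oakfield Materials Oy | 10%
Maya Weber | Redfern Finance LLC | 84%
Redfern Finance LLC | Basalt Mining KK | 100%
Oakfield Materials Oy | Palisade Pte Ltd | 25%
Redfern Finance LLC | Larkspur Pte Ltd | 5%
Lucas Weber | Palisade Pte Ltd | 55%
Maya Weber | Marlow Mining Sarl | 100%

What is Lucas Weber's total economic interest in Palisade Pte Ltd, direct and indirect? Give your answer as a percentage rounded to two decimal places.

57.50%

Lucas reaches Palisade along 2 paths.
Direct stake: 55% = 55%.
Via Oakfield: 10% × 25% = 2.5%.
Total: 55% + 2.5% = 57.5%.
Rounded: 57.50%.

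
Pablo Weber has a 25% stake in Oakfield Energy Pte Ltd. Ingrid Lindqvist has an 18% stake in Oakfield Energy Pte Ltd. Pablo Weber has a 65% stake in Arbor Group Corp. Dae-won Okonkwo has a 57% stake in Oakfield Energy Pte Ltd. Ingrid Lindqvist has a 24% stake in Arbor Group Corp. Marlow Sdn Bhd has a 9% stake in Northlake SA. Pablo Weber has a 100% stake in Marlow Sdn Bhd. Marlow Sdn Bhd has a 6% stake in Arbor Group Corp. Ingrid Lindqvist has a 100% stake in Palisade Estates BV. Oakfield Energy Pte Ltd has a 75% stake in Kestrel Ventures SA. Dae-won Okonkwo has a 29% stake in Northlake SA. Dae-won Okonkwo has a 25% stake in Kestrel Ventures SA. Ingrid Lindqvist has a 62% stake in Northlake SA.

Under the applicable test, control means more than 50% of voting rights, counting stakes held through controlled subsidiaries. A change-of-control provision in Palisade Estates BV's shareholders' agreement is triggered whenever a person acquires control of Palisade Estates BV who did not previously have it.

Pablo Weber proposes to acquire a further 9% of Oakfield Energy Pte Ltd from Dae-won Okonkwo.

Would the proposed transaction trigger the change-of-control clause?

The purchase adds only to Pablo's holdings (Dae-won's stake shrinks), so Pablo is the only person who could newly come to control Palisade.
Pablo holds 100% of Marlow, so Pablo controls Marlow.
Pablo and Marlow together hold 65% + 6% = 71% of Arbor, so Pablo controls Arbor.
Neither Pablo nor any entity Pablo controls holds any voting interest in Palisade.
So before the transaction, Pablo does not control Palisade.
After the purchase, Pablo's direct stake in Oakfield rises to 25% + 9% = 34%, and Dae-won's stake falls to 48%.
Pablo's side now holds 34% of Oakfield, not > 50%, so Pablo still does not control Oakfield.
After the transaction, neither Pablo nor any entity Pablo controls holds a voting interest in Palisade, so Pablo still does not control it.
No new person acquires control, so the clause is not triggered.

No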